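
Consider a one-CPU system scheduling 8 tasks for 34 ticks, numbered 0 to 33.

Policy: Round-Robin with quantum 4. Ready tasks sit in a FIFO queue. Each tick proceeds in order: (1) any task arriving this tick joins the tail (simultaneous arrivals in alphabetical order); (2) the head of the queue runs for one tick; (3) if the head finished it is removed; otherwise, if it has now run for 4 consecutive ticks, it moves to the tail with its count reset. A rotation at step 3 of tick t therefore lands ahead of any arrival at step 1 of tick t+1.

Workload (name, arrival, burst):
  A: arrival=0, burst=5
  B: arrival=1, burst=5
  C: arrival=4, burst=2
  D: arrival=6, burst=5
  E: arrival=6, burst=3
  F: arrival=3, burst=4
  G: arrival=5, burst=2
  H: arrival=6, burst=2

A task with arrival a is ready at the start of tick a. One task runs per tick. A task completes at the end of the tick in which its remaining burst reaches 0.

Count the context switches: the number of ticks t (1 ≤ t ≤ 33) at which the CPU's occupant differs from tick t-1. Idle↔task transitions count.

context switches = 11

t=0: queue=[A] q_used=0 → run A
t=1: queue=[A,B] q_used=1 → run A
t=2: queue=[A,B] q_used=2 → run A
t=3: queue=[A,B,F] q_used=3 → run A
t=4: queue=[B,F,A,C] q_used=0 → run B
t=5: queue=[B,F,A,C,G] q_used=1 → run B
t=6: queue=[B,F,A,C,G,D,E,H] q_used=2 → run B
t=7: queue=[B,F,A,C,G,D,E,H] q_used=3 → run B
t=8: queue=[F,A,C,G,D,E,H,B] q_used=0 → run F
t=9: queue=[F,A,C,G,D,E,H,B] q_used=1 → run F
t=10: queue=[F,A,C,G,D,E,H,B] q_used=2 → run F
t=11: queue=[F,A,C,G,D,E,H,B] q_used=3 → run F
t=12: queue=[A,C,G,D,E,H,B] q_used=0 → run A
t=13: queue=[C,G,D,E,H,B] q_used=0 → run C
t=14: queue=[C,G,D,E,H,B] q_used=1 → run C
t=15: queue=[G,D,E,H,B] q_used=0 → run G
t=16: queue=[G,D,E,H,B] q_used=1 → run G
t=17: queue=[D,E,H,B] q_used=0 → run D
t=18: queue=[D,E,H,B] q_used=1 → run D
t=19: queue=[D,E,H,B] q_used=2 → run D
t=20: queue=[D,E,H,B] q_used=3 → run D
t=21: queue=[E,H,B,D] q_used=0 → run E
t=22: queue=[E,H,B,D] q_used=1 → run E
t=23: queue=[E,H,B,D] q_used=2 → run E
t=24: queue=[H,B,D] q_used=0 → run H
t=25: queue=[H,B,D] q_used=1 → run H
t=26: queue=[B,D] q_used=0 → run B
t=27: queue=[D] q_used=0 → run D
t=28: (idle)
t=29: (idle)
t=30: (idle)
t=31: (idle)
t=32: (idle)
t=33: (idle)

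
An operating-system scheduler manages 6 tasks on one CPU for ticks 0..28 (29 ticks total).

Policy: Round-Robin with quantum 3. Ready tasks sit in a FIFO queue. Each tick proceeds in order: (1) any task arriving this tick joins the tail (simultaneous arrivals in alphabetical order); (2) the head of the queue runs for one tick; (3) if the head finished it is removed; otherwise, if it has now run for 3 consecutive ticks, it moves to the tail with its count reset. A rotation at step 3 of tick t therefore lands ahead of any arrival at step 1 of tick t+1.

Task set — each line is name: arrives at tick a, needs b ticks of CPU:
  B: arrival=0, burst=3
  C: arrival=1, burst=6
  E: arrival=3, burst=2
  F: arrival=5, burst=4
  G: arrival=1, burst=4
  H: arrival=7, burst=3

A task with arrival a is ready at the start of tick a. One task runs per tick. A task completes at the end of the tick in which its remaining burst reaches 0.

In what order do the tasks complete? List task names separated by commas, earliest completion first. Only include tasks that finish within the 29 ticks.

completion order = B, E, C, H, G, F

t=0: queue=[B] q_used=0 → run B
t=1: queue=[B,C,G] q_used=1 → run B
t=2: queue=[B,C,G] q_used=2 → run B
t=3: queue=[C,G,E] q_used=0 → run C
t=4: queue=[C,G,E] q_used=1 → run C
t=5: queue=[C,G,E,F] q_used=2 → run C
t=6: queue=[G,E,F,C] q_used=0 → run G
t=7: queue=[G,E,F,C,H] q_used=1 → run G
t=8: queue=[G,E,F,C,H] q_used=2 → run G
t=9: queue=[E,F,C,H,G] q_used=0 → run E
t=10: queue=[E,F,C,H,G] q_used=1 → run E
t=11: queue=[F,C,H,G] q_used=0 → run F
t=12: queue=[F,C,H,G] q_used=1 → run F
t=13: queue=[F,C,H,G] q_used=2 → run F
t=14: queue=[C,H,G,F] q_used=0 → run C
t=15: queue=[C,H,G,F] q_used=1 → run C
t=16: queue=[C,H,G,F] q_used=2 → run C
t=17: queue=[H,G,F] q_used=0 → run H
t=18: queue=[H,G,F] q_used=1 → run H
t=19: queue=[H,G,F] q_used=2 → run H
t=20: queue=[G,F] q_used=0 → run G
t=21: queue=[F] q_used=0 → run F
t=22: (idle)
t=23: (idle)
t=24: (idle)
t=25: (idle)
t=26: (idle)
t=27: (idle)
t=28: (idle)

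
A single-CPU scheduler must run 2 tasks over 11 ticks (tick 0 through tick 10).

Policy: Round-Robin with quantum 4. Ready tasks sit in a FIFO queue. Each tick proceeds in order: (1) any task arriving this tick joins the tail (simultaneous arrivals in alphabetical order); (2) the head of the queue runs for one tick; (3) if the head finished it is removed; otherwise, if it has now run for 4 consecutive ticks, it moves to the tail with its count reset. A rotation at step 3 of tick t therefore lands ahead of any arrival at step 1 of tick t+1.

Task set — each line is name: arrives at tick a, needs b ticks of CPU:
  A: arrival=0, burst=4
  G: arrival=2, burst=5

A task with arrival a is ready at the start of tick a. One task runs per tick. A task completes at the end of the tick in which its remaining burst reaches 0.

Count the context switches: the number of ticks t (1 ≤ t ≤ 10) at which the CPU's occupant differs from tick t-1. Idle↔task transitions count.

t=0: queue=[A] q_used=0 → run A
t=1: queue=[A] q_used=1 → run A
t=2: queue=[A,G] q_used=2 → run A
t=3: queue=[A,G] q_used=3 → run A
t=4: queue=[G] q_used=0 → run G
t=5: queue=[G] q_used=1 → run G
t=6: queue=[G] q_used=2 → run G
t=7: queue=[G] q_used=3 → run G
t=8: queue=[G] q_used=0 → run G
t=9: (idle)
t=10: (idle)

context switches = 2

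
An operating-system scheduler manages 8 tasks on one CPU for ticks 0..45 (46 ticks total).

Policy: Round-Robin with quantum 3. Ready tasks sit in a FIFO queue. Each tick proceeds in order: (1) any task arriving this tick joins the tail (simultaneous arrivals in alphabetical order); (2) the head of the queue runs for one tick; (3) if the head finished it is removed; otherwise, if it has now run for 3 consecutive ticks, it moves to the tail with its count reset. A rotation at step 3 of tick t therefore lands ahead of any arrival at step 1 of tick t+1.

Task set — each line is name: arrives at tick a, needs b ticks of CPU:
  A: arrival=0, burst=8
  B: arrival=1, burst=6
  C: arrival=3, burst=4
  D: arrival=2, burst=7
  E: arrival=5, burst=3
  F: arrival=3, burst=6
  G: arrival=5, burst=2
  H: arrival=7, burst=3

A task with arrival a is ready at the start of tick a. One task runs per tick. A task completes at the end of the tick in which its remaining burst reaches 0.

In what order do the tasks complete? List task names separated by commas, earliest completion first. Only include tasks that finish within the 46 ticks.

t=0: queue=[A] q_used=0 → run A
t=1: queue=[A,B] q_used=1 → run A
t=2: queue=[A,B,D] q_used=2 → run A
t=3: queue=[B,D,A,C,F] q_used=0 → run B
t=4: queue=[B,D,A,C,F] q_used=1 → run B
t=5: queue=[B,D,A,C,F,E,G] q_used=2 → run B
t=6: queue=[D,A,C,F,E,G,B] q_used=0 → run D
t=7: queue=[D,A,C,F,E,G,B,H] q_used=1 → run D
t=8: queue=[D,A,C,F,E,G,B,H] q_used=2 → run D
t=9: queue=[A,C,F,E,G,B,H,D] q_used=0 → run A
t=10: queue=[A,C,F,E,G,B,H,D] q_used=1 → run A
t=11: queue=[A,C,F,E,G,B,H,D] q_used=2 → run A
t=12: queue=[C,F,E,G,B,H,D,A] q_used=0 → run C
t=13: queue=[C,F,E,G,B,H,D,A] q_used=1 → run C
t=14: queue=[C,F,E,G,B,H,D,A] q_used=2 → run C
t=15: queue=[F,E,G,B,H,D,A,C] q_used=0 → run F
t=16: queue=[F,E,G,B,H,D,A,C] q_used=1 → run F
t=17: queue=[F,E,G,B,H,D,A,C] q_used=2 → run F
t=18: queue=[E,G,B,H,D,A,C,F] q_used=0 → run E
t=19: queue=[E,G,B,H,D,A,C,F] q_used=1 → run E
t=20: queue=[E,G,B,H,D,A,C,F] q_used=2 → run E
t=21: queue=[G,B,H,D,A,C,F] q_used=0 → run G
t=22: queue=[G,B,H,D,A,C,F] q_used=1 → run G
t=23: queue=[B,H,D,A,C,F] q_used=0 → run B
t=24: queue=[B,H,D,A,C,F] q_used=1 → run B
t=25: queue=[B,H,D,A,C,F] q_used=2 → run B
t=26: queue=[H,D,A,C,F] q_used=0 → run H
t=27: queue=[H,D,A,C,F] q_used=1 → run H
t=28: queue=[H,D,A,C,F] q_used=2 → run H
t=29: queue=[D,A,C,F] q_used=0 → run D
t=30: queue=[D,A,C,F] q_used=1 → run D
t=31: queue=[D,A,C,F] q_used=2 → run D
t=32: queue=[A,C,F,D] q_used=0 → run A
t=33: queue=[A,C,F,D] q_used=1 → run A
t=34: queue=[C,F,D] q_used=0 → run C
t=35: queue=[F,D] q_used=0 → run F
t=36: queue=[F,D] q_used=1 → run F
t=37: queue=[F,D] q_used=2 → run F
t=38: queue=[D] q_used=0 → run D
t=39: (idle)
t=40: (idle)
t=41: (idle)
t=42: (idle)
t=43: (idle)
t=44: (idle)
t=45: (idle)

completion order = E, G, B, H, A, C, F, D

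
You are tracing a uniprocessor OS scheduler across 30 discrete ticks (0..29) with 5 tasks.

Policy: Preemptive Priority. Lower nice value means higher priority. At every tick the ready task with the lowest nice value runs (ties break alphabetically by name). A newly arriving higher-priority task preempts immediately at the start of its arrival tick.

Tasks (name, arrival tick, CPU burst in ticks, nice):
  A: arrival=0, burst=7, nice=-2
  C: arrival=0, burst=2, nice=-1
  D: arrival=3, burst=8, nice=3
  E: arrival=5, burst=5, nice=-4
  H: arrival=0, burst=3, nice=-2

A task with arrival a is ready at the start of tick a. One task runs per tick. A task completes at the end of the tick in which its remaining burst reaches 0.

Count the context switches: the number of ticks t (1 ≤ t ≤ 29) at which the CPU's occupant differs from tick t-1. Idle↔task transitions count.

context switches = 6

t=0: ready={A,C,H} → run A
t=1: ready={A,C,H} → run A
t=2: ready={A,C,H} → run A
t=3: ready={A,C,D,H} → run A
t=4: ready={A,C,D,H} → run A
t=5: ready={A,C,D,E,H} → run E
t=6: ready={A,C,D,E,H} → run E
t=7: ready={A,C,D,E,H} → run E
t=8: ready={A,C,D,E,H} → run E
t=9: ready={A,C,D,E,H} → run E
t=10: ready={A,C,D,H} → run A
t=11: ready={A,C,D,H} → run A
t=12: ready={C,D,H} → run H
t=13: ready={C,D,H} → run H
t=14: ready={C,D,H} → run H
t=15: ready={C,D} → run C
t=16: ready={C,D} → run C
t=17: ready={D} → run D
t=18: ready={D} → run D
t=19: ready={D} → run D
t=20: ready={D} → run D
t=21: ready={D} → run D
t=22: ready={D} → run D
t=23: ready={D} → run D
t=24: ready={D} → run D
t=25: (idle)
t=26: (idle)
t=27: (idle)
t=28: (idle)
t=29: (idle)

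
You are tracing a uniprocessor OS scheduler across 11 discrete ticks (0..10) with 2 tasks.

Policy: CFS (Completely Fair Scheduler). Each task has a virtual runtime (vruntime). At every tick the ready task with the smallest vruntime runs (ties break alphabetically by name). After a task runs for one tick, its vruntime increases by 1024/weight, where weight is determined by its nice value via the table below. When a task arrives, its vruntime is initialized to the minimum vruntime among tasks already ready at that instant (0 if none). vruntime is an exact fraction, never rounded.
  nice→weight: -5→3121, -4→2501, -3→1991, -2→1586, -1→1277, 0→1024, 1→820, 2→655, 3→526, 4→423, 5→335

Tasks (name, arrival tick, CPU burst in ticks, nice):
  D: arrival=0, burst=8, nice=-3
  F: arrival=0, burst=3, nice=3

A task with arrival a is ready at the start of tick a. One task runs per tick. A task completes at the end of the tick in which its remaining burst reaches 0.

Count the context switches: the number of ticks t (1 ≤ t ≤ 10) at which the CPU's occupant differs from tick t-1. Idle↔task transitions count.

t=0: vr[D=0 F=0] → run D
t=1: vr[D=1024/1991 F=0] → run F
t=2: vr[D=1024/1991 F=512/263] → run D
t=3: vr[D=2048/1991 F=512/263] → run D
t=4: vr[D=3072/1991 F=512/263] → run D
t=5: vr[D=4096/1991 F=512/263] → run F
t=6: vr[D=4096/1991 F=1024/263] → run D
t=7: vr[D=5120/1991 F=1024/263] → run D
t=8: vr[D=6144/1991 F=1024/263] → run D
t=9: vr[D=7168/1991 F=1024/263] → run D
t=10: vr[F=1024/263] → run F

context switches = 5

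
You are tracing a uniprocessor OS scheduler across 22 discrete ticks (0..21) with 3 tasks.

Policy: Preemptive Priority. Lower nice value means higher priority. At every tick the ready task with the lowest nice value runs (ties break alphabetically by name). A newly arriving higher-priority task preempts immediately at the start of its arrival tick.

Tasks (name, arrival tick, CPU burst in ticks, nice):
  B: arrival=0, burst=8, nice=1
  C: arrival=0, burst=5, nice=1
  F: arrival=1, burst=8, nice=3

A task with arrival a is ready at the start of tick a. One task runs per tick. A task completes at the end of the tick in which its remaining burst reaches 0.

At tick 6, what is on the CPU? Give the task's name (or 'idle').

running at tick 6 = B

t=0: ready={B,C} → run B
t=1: ready={B,C,F} → run B
t=2: ready={B,C,F} → run B
t=3: ready={B,C,F} → run B
t=4: ready={B,C,F} → run B
t=5: ready={B,C,F} → run B
t=6: ready={B,C,F} → run B
t=7: ready={B,C,F} → run B
t=8: ready={C,F} → run C
t=9: ready={C,F} → run C
t=10: ready={C,F} → run C
t=11: ready={C,F} → run C
t=12: ready={C,F} → run C
t=13: ready={F} → run F
t=14: ready={F} → run F
t=15: ready={F} → run F
t=16: ready={F} → run F
t=17: ready={F} → run F
t=18: ready={F} → run F
t=19: ready={F} → run F
t=20: ready={F} → run F
t=21: (idle)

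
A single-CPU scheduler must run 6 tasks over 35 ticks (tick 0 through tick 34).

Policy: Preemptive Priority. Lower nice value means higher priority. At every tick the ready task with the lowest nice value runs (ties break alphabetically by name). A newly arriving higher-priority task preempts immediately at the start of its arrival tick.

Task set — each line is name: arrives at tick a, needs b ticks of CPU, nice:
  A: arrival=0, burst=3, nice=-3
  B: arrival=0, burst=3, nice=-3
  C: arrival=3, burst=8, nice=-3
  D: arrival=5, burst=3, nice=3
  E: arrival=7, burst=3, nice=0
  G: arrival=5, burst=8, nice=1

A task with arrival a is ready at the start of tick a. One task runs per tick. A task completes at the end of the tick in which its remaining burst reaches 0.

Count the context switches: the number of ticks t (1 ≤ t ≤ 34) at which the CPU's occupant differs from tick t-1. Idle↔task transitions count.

t=0: ready={A,B} → run A
t=1: ready={A,B} → run A
t=2: ready={A,B} → run A
t=3: ready={B,C} → run B
t=4: ready={B,C} → run B
t=5: ready={B,C,D,G} → run B
t=6: ready={C,D,G} → run C
t=7: ready={C,D,E,G} → run C
t=8: ready={C,D,E,G} → run C
t=9: ready={C,D,E,G} → run C
t=10: ready={C,D,E,G} → run C
t=11: ready={C,D,E,G} → run C
t=12: ready={C,D,E,G} → run C
t=13: ready={C,D,E,G} → run C
t=14: ready={D,E,G} → run E
t=15: ready={D,E,G} → run E
t=16: ready={D,E,G} → run E
t=17: ready={D,G} → run G
t=18: ready={D,G} → run G
t=19: ready={D,G} → run G
t=20: ready={D,G} → run G
t=21: ready={D,G} → run G
t=22: ready={D,G} → run G
t=23: ready={D,G} → run G
t=24: ready={D,G} → run G
t=25: ready={D} → run D
t=26: ready={D} → run D
t=27: ready={D} → run D
t=28: (idle)
t=29: (idle)
t=30: (idle)
t=31: (idle)
t=32: (idle)
t=33: (idle)
t=34: (idle)

context switches = 6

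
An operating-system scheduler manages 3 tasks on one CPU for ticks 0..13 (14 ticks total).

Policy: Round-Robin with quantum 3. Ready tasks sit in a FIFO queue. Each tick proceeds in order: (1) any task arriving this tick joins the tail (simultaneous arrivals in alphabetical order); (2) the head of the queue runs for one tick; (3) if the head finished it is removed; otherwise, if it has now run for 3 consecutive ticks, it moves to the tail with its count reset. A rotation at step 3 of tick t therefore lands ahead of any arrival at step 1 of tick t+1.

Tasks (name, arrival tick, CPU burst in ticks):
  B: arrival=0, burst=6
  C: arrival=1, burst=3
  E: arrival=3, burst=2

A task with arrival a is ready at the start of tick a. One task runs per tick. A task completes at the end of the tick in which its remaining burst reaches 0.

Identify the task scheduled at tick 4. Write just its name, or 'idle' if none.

t=0: queue=[B] q_used=0 → run B
t=1: queue=[B,C] q_used=1 → run B
t=2: queue=[B,C] q_used=2 → run B
t=3: queue=[C,B,E] q_used=0 → run C
t=4: queue=[C,B,E] q_used=1 → run C
t=5: queue=[C,B,E] q_used=2 → run C
t=6: queue=[B,E] q_used=0 → run B
t=7: queue=[B,E] q_used=1 → run B
t=8: queue=[B,E] q_used=2 → run B
t=9: queue=[E] q_used=0 → run E
t=10: queue=[E] q_used=1 → run E
t=11: (idle)
t=12: (idle)
t=13: (idle)

running at tick 4 = C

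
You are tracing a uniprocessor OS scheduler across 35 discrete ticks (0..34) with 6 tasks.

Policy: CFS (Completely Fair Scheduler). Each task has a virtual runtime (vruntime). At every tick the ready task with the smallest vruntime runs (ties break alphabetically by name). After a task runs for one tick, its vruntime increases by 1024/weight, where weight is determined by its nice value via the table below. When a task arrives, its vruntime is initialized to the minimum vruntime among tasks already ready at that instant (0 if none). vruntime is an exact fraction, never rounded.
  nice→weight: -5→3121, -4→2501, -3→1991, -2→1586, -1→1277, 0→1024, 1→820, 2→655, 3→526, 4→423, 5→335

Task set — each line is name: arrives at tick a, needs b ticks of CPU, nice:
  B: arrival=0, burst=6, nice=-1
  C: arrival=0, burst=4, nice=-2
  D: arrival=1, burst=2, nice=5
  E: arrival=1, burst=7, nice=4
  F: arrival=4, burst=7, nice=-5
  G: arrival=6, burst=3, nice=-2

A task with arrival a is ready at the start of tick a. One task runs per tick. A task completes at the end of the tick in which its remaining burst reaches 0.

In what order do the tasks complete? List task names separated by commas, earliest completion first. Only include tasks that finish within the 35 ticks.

t=0: vr[B=0 C=0] → run B
t=1: vr[B=1024/1277 C=0 D=0 E=0] → run C
t=2: vr[B=1024/1277 C=512/793 D=0 E=0] → run D
t=3: vr[B=1024/1277 C=512/793 D=1024/335 E=0] → run E
t=4: vr[B=1024/1277 C=512/793 D=1024/335 E=1024/423 F=512/793] → run C
t=5: vr[B=1024/1277 C=1024/793 D=1024/335 E=1024/423 F=512/793] → run F
t=6: vr[B=1024/1277 C=1024/793 D=1024/335 E=1024/423 F=2409984/2474953 G=1024/1277] → run B
t=7: vr[B=2048/1277 C=1024/793 D=1024/335 E=1024/423 F=2409984/2474953 G=1024/1277] → run G
t=8: vr[B=2048/1277 C=1024/793 D=1024/335 E=1024/423 F=2409984/2474953 G=1465856/1012661] → run F
t=9: vr[B=2048/1277 C=1024/793 D=1024/335 E=1024/423 F=3222016/2474953 G=1465856/1012661] → run C
t=10: vr[B=2048/1277 C=1536/793 D=1024/335 E=1024/423 F=3222016/2474953 G=1465856/1012661] → run F
t=11: vr[B=2048/1277 C=1536/793 D=1024/335 E=1024/423 F=4034048/2474953 G=1465856/1012661] → run G
t=12: vr[B=2048/1277 C=1536/793 D=1024/335 E=1024/423 F=4034048/2474953 G=2119680/1012661] → run B
t=13: vr[B=3072/1277 C=1536/793 D=1024/335 E=1024/423 F=4034048/2474953 G=2119680/1012661] → run F
t=14: vr[B=3072/1277 C=1536/793 D=1024/335 E=1024/423 F=4846080/2474953 G=2119680/1012661] → run C
t=15: vr[B=3072/1277 D=1024/335 E=1024/423 F=4846080/2474953 G=2119680/1012661] → run F
t=16: vr[B=3072/1277 D=1024/335 E=1024/423 F=5658112/2474953 G=2119680/1012661] → run G
t=17: vr[B=3072/1277 D=1024/335 E=1024/423 F=5658112/2474953] → run F
t=18: vr[B=3072/1277 D=1024/335 E=1024/423 F=6470144/2474953] → run B
t=19: vr[B=4096/1277 D=1024/335 E=1024/423 F=6470144/2474953] → run E
t=20: vr[B=4096/1277 D=1024/335 E=2048/423 F=6470144/2474953] → run F
t=21: vr[B=4096/1277 D=1024/335 E=2048/423] → run D
t=22: vr[B=4096/1277 E=2048/423] → run B
t=23: vr[B=5120/1277 E=2048/423] → run B
t=24: vr[E=2048/423] → run E
t=25: vr[E=1024/141] → run E
t=26: vr[E=4096/423] → run E
t=27: vr[E=5120/423] → run E
t=28: vr[E=2048/141] → run E
t=29: (idle)
t=30: (idle)
t=31: (idle)
t=32: (idle)
t=33: (idle)
t=34: (idle)

completion order = C, G, F, D, B, E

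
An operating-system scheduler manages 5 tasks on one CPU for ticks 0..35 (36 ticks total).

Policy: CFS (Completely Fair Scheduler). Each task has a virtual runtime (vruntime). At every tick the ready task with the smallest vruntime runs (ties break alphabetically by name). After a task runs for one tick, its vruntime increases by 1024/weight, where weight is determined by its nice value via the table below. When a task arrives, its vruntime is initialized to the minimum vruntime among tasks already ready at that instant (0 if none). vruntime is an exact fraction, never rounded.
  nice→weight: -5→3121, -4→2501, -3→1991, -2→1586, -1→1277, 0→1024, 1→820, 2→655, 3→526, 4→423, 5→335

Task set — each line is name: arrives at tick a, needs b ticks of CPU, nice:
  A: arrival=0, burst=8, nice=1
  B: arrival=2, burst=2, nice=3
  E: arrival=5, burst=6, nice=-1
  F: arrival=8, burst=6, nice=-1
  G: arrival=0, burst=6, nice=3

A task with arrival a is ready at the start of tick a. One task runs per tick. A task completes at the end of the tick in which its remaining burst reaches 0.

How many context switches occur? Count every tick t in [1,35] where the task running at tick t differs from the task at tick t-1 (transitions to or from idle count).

t=0: vr[A=0 G=0] → run A
t=1: vr[A=256/205 G=0] → run G
t=2: vr[A=256/205 B=256/205 G=512/263] → run A
t=3: vr[A=512/205 B=256/205 G=512/263] → run B
t=4: vr[A=512/205 B=172288/53915 G=512/263] → run G
t=5: vr[A=512/205 B=172288/53915 E=512/205 G=1024/263] → run A
t=6: vr[A=768/205 B=172288/53915 E=512/205 G=1024/263] → run E
t=7: vr[A=768/205 B=172288/53915 E=863744/261785 G=1024/263] → run B
t=8: vr[A=768/205 E=863744/261785 F=863744/261785 G=1024/263] → run E
t=9: vr[A=768/205 E=1073664/261785 F=863744/261785 G=1024/263] → run F
t=10: vr[A=768/205 E=1073664/261785 F=1073664/261785 G=1024/263] → run A
t=11: vr[A=1024/205 E=1073664/261785 F=1073664/261785 G=1024/263] → run G
t=12: vr[A=1024/205 E=1073664/261785 F=1073664/261785 G=1536/263] → run E
t=13: vr[A=1024/205 E=1283584/261785 F=1073664/261785 G=1536/263] → run F
t=14: vr[A=1024/205 E=1283584/261785 F=1283584/261785 G=1536/263] → run E
t=15: vr[A=1024/205 E=1493504/261785 F=1283584/261785 G=1536/263] → run F
t=16: vr[A=1024/205 E=1493504/261785 F=1493504/261785 G=1536/263] → run A
t=17: vr[A=256/41 E=1493504/261785 F=1493504/261785 G=1536/263] → run E
t=18: vr[A=256/41 E=1703424/261785 F=1493504/261785 G=1536/263] → run F
t=19: vr[A=256/41 E=1703424/261785 F=1703424/261785 G=1536/263] → run G
t=20: vr[A=256/41 E=1703424/261785 F=1703424/261785 G=2048/263] → run A
t=21: vr[A=1536/205 E=1703424/261785 F=1703424/261785 G=2048/263] → run E
t=22: vr[A=1536/205 F=1703424/261785 G=2048/263] → run F
t=23: vr[A=1536/205 F=1913344/261785 G=2048/263] → run F
t=24: vr[A=1536/205 G=2048/263] → run A
t=25: vr[A=1792/205 G=2048/263] → run G
t=26: vr[A=1792/205 G=2560/263] → run A
t=27: vr[G=2560/263] → run G
t=28: (idle)
t=29: (idle)
t=30: (idle)
t=31: (idle)
t=32: (idle)
t=33: (idle)
t=34: (idle)
t=35: (idle)

context switches = 27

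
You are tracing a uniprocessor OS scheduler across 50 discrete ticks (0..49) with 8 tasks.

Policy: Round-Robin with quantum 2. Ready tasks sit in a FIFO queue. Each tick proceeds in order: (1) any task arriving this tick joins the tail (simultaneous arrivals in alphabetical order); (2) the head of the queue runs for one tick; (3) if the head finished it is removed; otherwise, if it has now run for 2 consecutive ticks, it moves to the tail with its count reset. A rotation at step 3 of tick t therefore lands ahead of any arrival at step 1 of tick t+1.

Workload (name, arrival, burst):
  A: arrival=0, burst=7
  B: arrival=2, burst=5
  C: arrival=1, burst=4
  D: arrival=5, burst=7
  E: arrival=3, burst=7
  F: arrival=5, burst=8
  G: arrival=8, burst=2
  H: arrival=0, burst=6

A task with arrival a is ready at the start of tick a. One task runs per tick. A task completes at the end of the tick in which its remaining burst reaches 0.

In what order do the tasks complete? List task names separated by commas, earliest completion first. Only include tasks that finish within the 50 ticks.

completion order = C, G, H, A, B, E, D, F

t=0: queue=[A,H] q_used=0 → run A
t=1: queue=[A,H,C] q_used=1 → run A
t=2: queue=[H,C,A,B] q_used=0 → run H
t=3: queue=[H,C,A,B,E] q_used=1 → run H
t=4: queue=[C,A,B,E,H] q_used=0 → run C
t=5: queue=[C,A,B,E,H,D,F] q_used=1 → run C
t=6: queue=[A,B,E,H,D,F,C] q_used=0 → run A
t=7: queue=[A,B,E,H,D,F,C] q_used=1 → run A
t=8: queue=[B,E,H,D,F,C,A,G] q_used=0 → run B
t=9: queue=[B,E,H,D,F,C,A,G] q_used=1 → run B
t=10: queue=[E,H,D,F,C,A,G,B] q_used=0 → run E
t=11: queue=[E,H,D,F,C,A,G,B] q_used=1 → run E
t=12: queue=[H,D,F,C,A,G,B,E] q_used=0 → run H
t=13: queue=[H,D,F,C,A,G,B,E] q_used=1 → run H
t=14: queue=[D,F,C,A,G,B,E,H] q_used=0 → run D
t=15: queue=[D,F,C,A,G,B,E,H] q_used=1 → run D
t=16: queue=[F,C,A,G,B,E,H,D] q_used=0 → run F
t=17: queue=[F,C,A,G,B,E,H,D] q_used=1 → run F
t=18: queue=[C,A,G,B,E,H,D,F] q_used=0 → run C
t=19: queue=[C,A,G,B,E,H,D,F] q_used=1 → run C
t=20: queue=[A,G,B,E,H,D,F] q_used=0 → run A
t=21: queue=[A,G,B,E,H,D,F] q_used=1 → run A
t=22: queue=[G,B,E,H,D,F,A] q_used=0 → run G
t=23: queue=[G,B,E,H,D,F,A] q_used=1 → run G
t=24: queue=[B,E,H,D,F,A] q_used=0 → run B
t=25: queue=[B,E,H,D,F,A] q_used=1 → run B
t=26: queue=[E,H,D,F,A,B] q_used=0 → run E
t=27: queue=[E,H,D,F,A,B] q_used=1 → run E
t=28: queue=[H,D,F,A,B,E] q_used=0 → run H
t=29: queue=[H,D,F,A,B,E] q_used=1 → run H
t=30: queue=[D,F,A,B,E] q_used=0 → run D
t=31: queue=[D,F,A,B,E] q_used=1 → run D
t=32: queue=[F,A,B,E,D] q_used=0 → run F
t=33: queue=[F,A,B,E,D] q_used=1 → run F
t=34: queue=[A,B,E,D,F] q_used=0 → run A
t=35: queue=[B,E,D,F] q_used=0 → run B
t=36: queue=[E,D,F] q_used=0 → run E
t=37: queue=[E,D,F] q_used=1 → run E
t=38: queue=[D,F,E] q_used=0 → run D
t=39: queue=[D,F,E] q_used=1 → run D
t=40: queue=[F,E,D] q_used=0 → run F
t=41: queue=[F,E,D] q_used=1 → run F
t=42: queue=[E,D,F] q_used=0 → run E
t=43: queue=[D,F] q_used=0 → run D
t=44: queue=[F] q_used=0 → run F
t=45: queue=[F] q_used=1 → run F
t=46: (idle)
t=47: (idle)
t=48: (idle)
t=49: (idle)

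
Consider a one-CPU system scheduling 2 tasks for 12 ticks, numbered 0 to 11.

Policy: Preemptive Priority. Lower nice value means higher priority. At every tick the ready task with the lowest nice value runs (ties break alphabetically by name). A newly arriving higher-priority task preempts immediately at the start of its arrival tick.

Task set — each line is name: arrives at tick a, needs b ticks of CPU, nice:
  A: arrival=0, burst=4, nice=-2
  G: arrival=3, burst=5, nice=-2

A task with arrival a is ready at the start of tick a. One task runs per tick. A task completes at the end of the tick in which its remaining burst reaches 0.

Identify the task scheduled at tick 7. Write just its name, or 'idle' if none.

t=0: ready={A} → run A
t=1: ready={A} → run A
t=2: ready={A} → run A
t=3: ready={A,G} → run A
t=4: ready={G} → run G
t=5: ready={G} → run G
t=6: ready={G} → run G
t=7: ready={G} → run G
t=8: ready={G} → run G
t=9: (idle)
t=10: (idle)
t=11: (idle)

running at tick 7 = G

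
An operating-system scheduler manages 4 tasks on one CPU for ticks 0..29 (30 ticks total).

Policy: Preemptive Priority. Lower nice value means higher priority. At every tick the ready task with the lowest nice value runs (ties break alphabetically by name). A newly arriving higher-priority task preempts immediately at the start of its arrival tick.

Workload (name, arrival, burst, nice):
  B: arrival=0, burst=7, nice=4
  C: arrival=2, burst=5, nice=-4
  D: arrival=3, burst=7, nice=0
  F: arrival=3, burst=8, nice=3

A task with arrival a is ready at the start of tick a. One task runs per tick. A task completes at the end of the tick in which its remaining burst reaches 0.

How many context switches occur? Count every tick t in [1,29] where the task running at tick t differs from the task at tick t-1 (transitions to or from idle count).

context switches = 5

t=0: ready={B} → run B
t=1: ready={B} → run B
t=2: ready={B,C} → run C
t=3: ready={B,C,D,F} → run C
t=4: ready={B,C,D,F} → run C
t=5: ready={B,C,D,F} → run C
t=6: ready={B,C,D,F} → run C
t=7: ready={B,D,F} → run D
t=8: ready={B,D,F} → run D
t=9: ready={B,D,F} → run D
t=10: ready={B,D,F} → run D
t=11: ready={B,D,F} → run D
t=12: ready={B,D,F} → run D
t=13: ready={B,D,F} → run D
t=14: ready={B,F} → run F
t=15: ready={B,F} → run F
t=16: ready={B,F} → run F
t=17: ready={B,F} → run F
t=18: ready={B,F} → run F
t=19: ready={B,F} → run F
t=20: ready={B,F} → run F
t=21: ready={B,F} → run F
t=22: ready={B} → run B
t=23: ready={B} → run B
t=24: ready={B} → run B
t=25: ready={B} → run B
t=26: ready={B} → run B
t=27: (idle)
t=28: (idle)
t=29: (idle)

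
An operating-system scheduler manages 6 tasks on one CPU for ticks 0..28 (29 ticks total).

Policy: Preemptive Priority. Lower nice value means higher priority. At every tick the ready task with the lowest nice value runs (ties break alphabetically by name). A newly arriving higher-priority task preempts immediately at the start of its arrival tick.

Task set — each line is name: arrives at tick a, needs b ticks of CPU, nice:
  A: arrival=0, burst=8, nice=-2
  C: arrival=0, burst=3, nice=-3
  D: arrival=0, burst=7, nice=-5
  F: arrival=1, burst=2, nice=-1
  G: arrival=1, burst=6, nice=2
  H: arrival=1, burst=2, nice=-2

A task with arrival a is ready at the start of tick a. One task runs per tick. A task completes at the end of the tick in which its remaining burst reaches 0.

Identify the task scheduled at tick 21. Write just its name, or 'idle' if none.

t=0: ready={A,C,D} → run D
t=1: ready={A,C,D,F,G,H} → run D
t=2: ready={A,C,D,F,G,H} → run D
t=3: ready={A,C,D,F,G,H} → run D
t=4: ready={A,C,D,F,G,H} → run D
t=5: ready={A,C,D,F,G,H} → run D
t=6: ready={A,C,D,F,G,H} → run D
t=7: ready={A,C,F,G,H} → run C
t=8: ready={A,C,F,G,H} → run C
t=9: ready={A,C,F,G,H} → run C
t=10: ready={A,F,G,H} → run A
t=11: ready={A,F,G,H} → run A
t=12: ready={A,F,G,H} → run A
t=13: ready={A,F,G,H} → run A
t=14: ready={A,F,G,H} → run A
t=15: ready={A,F,G,H} → run A
t=16: ready={A,F,G,H} → run A
t=17: ready={A,F,G,H} → run A
t=18: ready={F,G,H} → run H
t=19: ready={F,G,H} → run H
t=20: ready={F,G} → run F
t=21: ready={F,G} → run F
t=22: ready={G} → run G
t=23: ready={G} → run G
t=24: ready={G} → run G
t=25: ready={G} → run G
t=26: ready={G} → run G
t=27: ready={G} → run G
t=28: (idle)

running at tick 21 = F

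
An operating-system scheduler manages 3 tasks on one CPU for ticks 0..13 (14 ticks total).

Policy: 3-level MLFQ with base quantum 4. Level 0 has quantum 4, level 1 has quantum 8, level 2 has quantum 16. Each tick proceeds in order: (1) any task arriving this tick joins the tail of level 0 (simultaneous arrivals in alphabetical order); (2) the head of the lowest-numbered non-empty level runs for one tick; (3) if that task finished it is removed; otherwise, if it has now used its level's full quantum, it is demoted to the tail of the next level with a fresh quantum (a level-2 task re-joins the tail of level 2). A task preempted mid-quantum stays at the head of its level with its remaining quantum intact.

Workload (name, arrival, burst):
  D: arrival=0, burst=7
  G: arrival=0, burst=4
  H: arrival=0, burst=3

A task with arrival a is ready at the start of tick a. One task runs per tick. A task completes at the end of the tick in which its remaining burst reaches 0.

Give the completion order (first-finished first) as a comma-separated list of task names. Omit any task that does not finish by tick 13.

completion order = G, H, D

t=0: L0/L1/L2 = DGH/-/- → run D
t=1: L0/L1/L2 = DGH/-/- → run D
t=2: L0/L1/L2 = DGH/-/- → run D
t=3: L0/L1/L2 = DGH/-/- → run D
t=4: L0/L1/L2 = GH/D/- → run G
t=5: L0/L1/L2 = GH/D/- → run G
t=6: L0/L1/L2 = GH/D/- → run G
t=7: L0/L1/L2 = GH/D/- → run G
t=8: L0/L1/L2 = H/D/- → run H
t=9: L0/L1/L2 = H/D/- → run H
t=10: L0/L1/L2 = H/D/- → run H
t=11: L0/L1/L2 = -/D/- → run D
t=12: L0/L1/L2 = -/D/- → run D
t=13: L0/L1/L2 = -/D/- → run D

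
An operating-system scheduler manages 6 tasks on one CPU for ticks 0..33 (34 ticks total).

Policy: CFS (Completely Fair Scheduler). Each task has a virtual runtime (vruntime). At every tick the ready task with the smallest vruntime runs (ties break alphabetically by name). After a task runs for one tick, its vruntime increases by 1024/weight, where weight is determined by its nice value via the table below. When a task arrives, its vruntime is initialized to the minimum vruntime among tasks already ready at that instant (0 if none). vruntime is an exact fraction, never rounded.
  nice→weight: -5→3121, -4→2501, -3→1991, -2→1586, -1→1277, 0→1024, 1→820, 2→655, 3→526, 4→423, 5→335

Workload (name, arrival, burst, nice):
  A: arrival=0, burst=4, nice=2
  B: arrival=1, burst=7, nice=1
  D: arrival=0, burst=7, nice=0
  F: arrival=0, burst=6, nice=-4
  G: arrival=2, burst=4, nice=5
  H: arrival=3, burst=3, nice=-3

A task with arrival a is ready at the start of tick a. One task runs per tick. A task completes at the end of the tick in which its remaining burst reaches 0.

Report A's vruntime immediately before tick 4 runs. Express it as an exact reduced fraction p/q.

t=0: vr[A=0 D=0 F=0] → run A
t=1: vr[A=1024/655 B=0 D=0 F=0] → run B
t=2: vr[A=1024/655 B=256/205 D=0 F=0 G=0] → run D
t=3: vr[A=1024/655 B=256/205 D=1 F=0 G=0 H=0] → run F
t=4: vr[A=1024/655 B=256/205 D=1 F=1024/2501 G=0 H=0] → run G
t=5: vr[A=1024/655 B=256/205 D=1 F=1024/2501 G=1024/335 H=0] → run H
t=6: vr[A=1024/655 B=256/205 D=1 F=1024/2501 G=1024/335 H=1024/1991] → run F
t=7: vr[A=1024/655 B=256/205 D=1 F=2048/2501 G=1024/335 H=1024/1991] → run H
t=8: vr[A=1024/655 B=256/205 D=1 F=2048/2501 G=1024/335 H=2048/1991] → run F
t=9: vr[A=1024/655 B=256/205 D=1 F=3072/2501 G=1024/335 H=2048/1991] → run D
t=10: vr[A=1024/655 B=256/205 D=2 F=3072/2501 G=1024/335 H=2048/1991] → run H
t=11: vr[A=1024/655 B=256/205 D=2 F=3072/2501 G=1024/335] → run F
t=12: vr[A=1024/655 B=256/205 D=2 F=4096/2501 G=1024/335] → run B
t=13: vr[A=1024/655 B=512/205 D=2 F=4096/2501 G=1024/335] → run A
t=14: vr[A=2048/655 B=512/205 D=2 F=4096/2501 G=1024/335] → run F
t=15: vr[A=2048/655 B=512/205 D=2 F=5120/2501 G=1024/335] → run D
t=16: vr[A=2048/655 B=512/205 D=3 F=5120/2501 G=1024/335] → run F
t=17: vr[A=2048/655 B=512/205 D=3 G=1024/335] → run B
t=18: vr[A=2048/655 B=768/205 D=3 G=1024/335] → run D
t=19: vr[A=2048/655 B=768/205 D=4 G=1024/335] → run G
t=20: vr[A=2048/655 B=768/205 D=4 G=2048/335] → run A
t=21: vr[A=3072/655 B=768/205 D=4 G=2048/335] → run B
t=22: vr[A=3072/655 B=1024/205 D=4 G=2048/335] → run D
t=23: vr[A=3072/655 B=1024/205 D=5 G=2048/335] → run A
t=24: vr[B=1024/205 D=5 G=2048/335] → run B
t=25: vr[B=256/41 D=5 G=2048/335] → run D
t=26: vr[B=256/41 D=6 G=2048/335] → run D
t=27: vr[B=256/41 G=2048/335] → run G
t=28: vr[B=256/41 G=3072/335] → run B
t=29: vr[B=1536/205 G=3072/335] → run B
t=30: vr[G=3072/335] → run G
t=31: (idle)
t=32: (idle)
t=33: (idle)

vruntime(A, start of tick 4) = 1024/655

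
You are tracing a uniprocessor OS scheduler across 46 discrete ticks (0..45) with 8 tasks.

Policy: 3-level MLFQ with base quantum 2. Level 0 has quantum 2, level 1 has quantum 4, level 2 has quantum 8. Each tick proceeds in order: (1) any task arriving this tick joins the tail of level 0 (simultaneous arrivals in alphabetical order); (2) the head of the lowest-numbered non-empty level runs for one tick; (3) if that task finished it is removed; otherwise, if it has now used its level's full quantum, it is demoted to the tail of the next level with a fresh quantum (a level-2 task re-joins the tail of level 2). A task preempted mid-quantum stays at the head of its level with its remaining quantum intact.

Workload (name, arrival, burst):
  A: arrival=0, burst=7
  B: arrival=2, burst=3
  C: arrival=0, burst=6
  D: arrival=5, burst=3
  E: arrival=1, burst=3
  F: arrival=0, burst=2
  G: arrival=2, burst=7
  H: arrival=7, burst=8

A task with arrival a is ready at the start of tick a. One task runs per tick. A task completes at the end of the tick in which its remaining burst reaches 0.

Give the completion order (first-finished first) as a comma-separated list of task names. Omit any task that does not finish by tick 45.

t=0: L0/L1/L2 = ACF/-/- → run A
t=1: L0/L1/L2 = ACFE/-/- → run A
t=2: L0/L1/L2 = CFEBG/A/- → run C
t=3: L0/L1/L2 = CFEBG/A/- → run C
t=4: L0/L1/L2 = FEBG/AC/- → run F
t=5: L0/L1/L2 = FEBGD/AC/- → run F
t=6: L0/L1/L2 = EBGD/AC/- → run E
t=7: L0/L1/L2 = EBGDH/AC/- → run E
t=8: L0/L1/L2 = BGDH/ACE/- → run B
t=9: L0/L1/L2 = BGDH/ACE/- → run B
t=10: L0/L1/L2 = GDH/ACEB/- → run G
t=11: L0/L1/L2 = GDH/ACEB/- → run G
t=12: L0/L1/L2 = DH/ACEBG/- → run D
t=13: L0/L1/L2 = DH/ACEBG/- → run D
t=14: L0/L1/L2 = H/ACEBGD/- → run H
t=15: L0/L1/L2 = H/ACEBGD/- → run H
t=16: L0/L1/L2 = -/ACEBGDH/- → run A
t=17: L0/L1/L2 = -/ACEBGDH/- → run A
t=18: L0/L1/L2 = -/ACEBGDH/- → run A
t=19: L0/L1/L2 = -/ACEBGDH/- → run A
t=20: L0/L1/L2 = -/CEBGDH/A → run C
t=21: L0/L1/L2 = -/CEBGDH/A → run C
t=22: L0/L1/L2 = -/CEBGDH/A → run C
t=23: L0/L1/L2 = -/CEBGDH/A → run C
t=24: L0/L1/L2 = -/EBGDH/A → run E
t=25: L0/L1/L2 = -/BGDH/A → run B
t=26: L0/L1/L2 = -/GDH/A → run G
t=27: L0/L1/L2 = -/GDH/A → run G
t=28: L0/L1/L2 = -/GDH/A → run G
t=29: L0/L1/L2 = -/GDH/A → run G
t=30: L0/L1/L2 = -/DH/AG → run D
t=31: L0/L1/L2 = -/H/AG → run H
t=32: L0/L1/L2 = -/H/AG → run H
t=33: L0/L1/L2 = -/H/AG → run H
t=34: L0/L1/L2 = -/H/AG → run H
t=35: L0/L1/L2 = -/-/AGH → run A
t=36: L0/L1/L2 = -/-/GH → run G
t=37: L0/L1/L2 = -/-/H → run H
t=38: L0/L1/L2 = -/-/H → run H
t=39: (idle)
t=40: (idle)
t=41: (idle)
t=42: (idle)
t=43: (idle)
t=44: (idle)
t=45: (idle)

completion order = F, C, E, B, D, A, G, H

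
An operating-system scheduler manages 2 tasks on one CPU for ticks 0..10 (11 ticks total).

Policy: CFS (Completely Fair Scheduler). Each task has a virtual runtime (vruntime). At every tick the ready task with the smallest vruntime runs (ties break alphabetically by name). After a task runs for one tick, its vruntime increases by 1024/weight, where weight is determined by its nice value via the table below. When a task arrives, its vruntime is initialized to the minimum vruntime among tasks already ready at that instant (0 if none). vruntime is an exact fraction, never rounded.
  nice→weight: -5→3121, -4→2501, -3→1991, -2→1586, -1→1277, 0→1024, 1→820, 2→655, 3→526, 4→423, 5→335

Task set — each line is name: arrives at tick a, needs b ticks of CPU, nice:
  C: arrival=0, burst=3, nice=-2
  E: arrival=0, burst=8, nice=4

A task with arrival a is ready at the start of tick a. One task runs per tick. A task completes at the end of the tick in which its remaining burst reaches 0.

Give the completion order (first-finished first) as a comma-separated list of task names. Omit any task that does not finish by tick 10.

completion order = C, E

t=0: vr[C=0 E=0] → run C
t=1: vr[C=512/793 E=0] → run E
t=2: vr[C=512/793 E=1024/423] → run C
t=3: vr[C=1024/793 E=1024/423] → run C
t=4: vr[E=1024/423] → run E
t=5: vr[E=2048/423] → run E
t=6: vr[E=1024/141] → run E
t=7: vr[E=4096/423] → run E
t=8: vr[E=5120/423] → run E
t=9: vr[E=2048/141] → run E
t=10: vr[E=7168/423] → run E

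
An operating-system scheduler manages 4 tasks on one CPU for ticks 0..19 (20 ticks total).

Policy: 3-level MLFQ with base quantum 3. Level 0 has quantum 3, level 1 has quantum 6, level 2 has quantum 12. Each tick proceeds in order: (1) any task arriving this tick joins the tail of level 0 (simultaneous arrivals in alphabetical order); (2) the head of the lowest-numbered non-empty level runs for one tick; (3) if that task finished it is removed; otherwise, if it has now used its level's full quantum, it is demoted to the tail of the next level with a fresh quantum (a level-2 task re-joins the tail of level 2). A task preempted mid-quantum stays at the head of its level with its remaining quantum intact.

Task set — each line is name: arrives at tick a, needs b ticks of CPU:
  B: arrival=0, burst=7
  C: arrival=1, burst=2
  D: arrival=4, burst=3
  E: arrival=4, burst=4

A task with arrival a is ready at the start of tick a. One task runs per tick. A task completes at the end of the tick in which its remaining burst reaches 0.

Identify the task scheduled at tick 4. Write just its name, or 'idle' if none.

running at tick 4 = C

t=0: L0/L1/L2 = B/-/- → run B
t=1: L0/L1/L2 = BC/-/- → run B
t=2: L0/L1/L2 = BC/-/- → run B
t=3: L0/L1/L2 = C/B/- → run C
t=4: L0/L1/L2 = CDE/B/- → run C
t=5: L0/L1/L2 = DE/B/- → run D
t=6: L0/L1/L2 = DE/B/- → run D
t=7: L0/L1/L2 = DE/B/- → run D
t=8: L0/L1/L2 = E/B/- → run E
t=9: L0/L1/L2 = E/B/- → run E
t=10: L0/L1/L2 = E/B/- → run E
t=11: L0/L1/L2 = -/BE/- → run B
t=12: L0/L1/L2 = -/BE/- → run B
t=13: L0/L1/L2 = -/BE/- → run B
t=14: L0/L1/L2 = -/BE/- → run B
t=15: L0/L1/L2 = -/E/- → run E
t=16: (idle)
t=17: (idle)
t=18: (idle)
t=19: (idle)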